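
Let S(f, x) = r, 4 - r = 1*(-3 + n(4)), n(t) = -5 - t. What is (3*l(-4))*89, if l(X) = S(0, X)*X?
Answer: -17088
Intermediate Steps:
r = 16 (r = 4 - (-3 + (-5 - 1*4)) = 4 - (-3 + (-5 - 4)) = 4 - (-3 - 9) = 4 - (-12) = 4 - 1*(-12) = 4 + 12 = 16)
S(f, x) = 16
l(X) = 16*X
(3*l(-4))*89 = (3*(16*(-4)))*89 = (3*(-64))*89 = -192*89 = -17088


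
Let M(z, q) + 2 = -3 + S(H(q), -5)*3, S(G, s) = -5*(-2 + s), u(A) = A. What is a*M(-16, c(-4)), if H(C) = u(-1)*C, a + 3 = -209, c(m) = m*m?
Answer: -21200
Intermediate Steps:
c(m) = m²
a = -212 (a = -3 - 209 = -212)
H(C) = -C
S(G, s) = 10 - 5*s
M(z, q) = 100 (M(z, q) = -2 + (-3 + (10 - 5*(-5))*3) = -2 + (-3 + (10 + 25)*3) = -2 + (-3 + 35*3) = -2 + (-3 + 105) = -2 + 102 = 100)
a*M(-16, c(-4)) = -212*100 = -21200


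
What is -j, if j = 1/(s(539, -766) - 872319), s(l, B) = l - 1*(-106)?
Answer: 1/871674 ≈ 1.1472e-6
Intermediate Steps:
s(l, B) = 106 + l (s(l, B) = l + 106 = 106 + l)
j = -1/871674 (j = 1/((106 + 539) - 872319) = 1/(645 - 872319) = 1/(-871674) = -1/871674 ≈ -1.1472e-6)
-j = -1*(-1/871674) = 1/871674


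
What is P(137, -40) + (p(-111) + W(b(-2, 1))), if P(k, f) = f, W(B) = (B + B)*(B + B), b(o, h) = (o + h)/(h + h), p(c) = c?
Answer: -150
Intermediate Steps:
b(o, h) = (h + o)/(2*h) (b(o, h) = (h + o)/((2*h)) = (h + o)*(1/(2*h)) = (h + o)/(2*h))
W(B) = 4*B² (W(B) = (2*B)*(2*B) = 4*B²)
P(137, -40) + (p(-111) + W(b(-2, 1))) = -40 + (-111 + 4*((½)*(1 - 2)/1)²) = -40 + (-111 + 4*((½)*1*(-1))²) = -40 + (-111 + 4*(-½)²) = -40 + (-111 + 4*(¼)) = -40 + (-111 + 1) = -40 - 110 = -150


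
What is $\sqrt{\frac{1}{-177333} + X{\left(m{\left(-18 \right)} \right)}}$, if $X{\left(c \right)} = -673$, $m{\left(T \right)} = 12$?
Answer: $\frac{i \sqrt{21163826391630}}{177333} \approx 25.942 i$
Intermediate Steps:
$\sqrt{\frac{1}{-177333} + X{\left(m{\left(-18 \right)} \right)}} = \sqrt{\frac{1}{-177333} - 673} = \sqrt{- \frac{1}{177333} - 673} = \sqrt{- \frac{119345110}{177333}} = \frac{i \sqrt{21163826391630}}{177333}$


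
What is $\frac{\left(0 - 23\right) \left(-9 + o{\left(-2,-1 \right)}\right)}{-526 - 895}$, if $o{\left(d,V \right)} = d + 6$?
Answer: $- \frac{115}{1421} \approx -0.080929$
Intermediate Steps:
$o{\left(d,V \right)} = 6 + d$
$\frac{\left(0 - 23\right) \left(-9 + o{\left(-2,-1 \right)}\right)}{-526 - 895} = \frac{\left(0 - 23\right) \left(-9 + \left(6 - 2\right)\right)}{-526 - 895} = \frac{\left(-23\right) \left(-9 + 4\right)}{-1421} = \left(-23\right) \left(-5\right) \left(- \frac{1}{1421}\right) = 115 \left(- \frac{1}{1421}\right) = - \frac{115}{1421}$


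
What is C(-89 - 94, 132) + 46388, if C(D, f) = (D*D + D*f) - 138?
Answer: 55583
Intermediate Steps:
C(D, f) = -138 + D² + D*f (C(D, f) = (D² + D*f) - 138 = -138 + D² + D*f)
C(-89 - 94, 132) + 46388 = (-138 + (-89 - 94)² + (-89 - 94)*132) + 46388 = (-138 + (-183)² - 183*132) + 46388 = (-138 + 33489 - 24156) + 46388 = 9195 + 46388 = 55583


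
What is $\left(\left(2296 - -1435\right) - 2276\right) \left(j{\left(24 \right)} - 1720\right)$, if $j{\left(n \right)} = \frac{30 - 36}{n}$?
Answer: $- \frac{10011855}{4} \approx -2.503 \cdot 10^{6}$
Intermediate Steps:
$j{\left(n \right)} = - \frac{6}{n}$ ($j{\left(n \right)} = \frac{30 - 36}{n} = - \frac{6}{n}$)
$\left(\left(2296 - -1435\right) - 2276\right) \left(j{\left(24 \right)} - 1720\right) = \left(\left(2296 - -1435\right) - 2276\right) \left(- \frac{6}{24} - 1720\right) = \left(\left(2296 + 1435\right) - 2276\right) \left(\left(-6\right) \frac{1}{24} - 1720\right) = \left(3731 - 2276\right) \left(- \frac{1}{4} - 1720\right) = 1455 \left(- \frac{6881}{4}\right) = - \frac{10011855}{4}$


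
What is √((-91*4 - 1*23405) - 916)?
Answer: I*√24685 ≈ 157.11*I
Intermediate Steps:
√((-91*4 - 1*23405) - 916) = √((-364 - 23405) - 916) = √(-23769 - 916) = √(-24685) = I*√24685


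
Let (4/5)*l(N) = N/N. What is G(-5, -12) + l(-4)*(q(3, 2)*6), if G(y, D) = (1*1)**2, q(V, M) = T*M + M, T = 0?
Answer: 16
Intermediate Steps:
l(N) = 5/4 (l(N) = 5*(N/N)/4 = (5/4)*1 = 5/4)
q(V, M) = M (q(V, M) = 0*M + M = 0 + M = M)
G(y, D) = 1 (G(y, D) = 1**2 = 1)
G(-5, -12) + l(-4)*(q(3, 2)*6) = 1 + 5*(2*6)/4 = 1 + (5/4)*12 = 1 + 15 = 16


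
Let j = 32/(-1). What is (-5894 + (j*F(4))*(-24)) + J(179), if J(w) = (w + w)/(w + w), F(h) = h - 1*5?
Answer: -6661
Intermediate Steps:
j = -32 (j = 32*(-1) = -32)
F(h) = -5 + h (F(h) = h - 5 = -5 + h)
J(w) = 1 (J(w) = (2*w)/((2*w)) = (2*w)*(1/(2*w)) = 1)
(-5894 + (j*F(4))*(-24)) + J(179) = (-5894 - 32*(-5 + 4)*(-24)) + 1 = (-5894 - 32*(-1)*(-24)) + 1 = (-5894 + 32*(-24)) + 1 = (-5894 - 768) + 1 = -6662 + 1 = -6661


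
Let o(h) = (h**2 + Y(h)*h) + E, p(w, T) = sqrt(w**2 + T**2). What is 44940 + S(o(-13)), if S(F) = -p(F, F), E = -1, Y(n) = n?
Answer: 44940 - 337*sqrt(2) ≈ 44463.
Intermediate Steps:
p(w, T) = sqrt(T**2 + w**2)
o(h) = -1 + 2*h**2 (o(h) = (h**2 + h*h) - 1 = (h**2 + h**2) - 1 = 2*h**2 - 1 = -1 + 2*h**2)
S(F) = -sqrt(2)*sqrt(F**2) (S(F) = -sqrt(F**2 + F**2) = -sqrt(2*F**2) = -sqrt(2)*sqrt(F**2))
44940 + S(o(-13)) = 44940 - sqrt(2)*sqrt((-1 + 2*(-13)**2)**2) = 44940 - sqrt(2)*sqrt((-1 + 2*169)**2) = 44940 - sqrt(2)*sqrt((-1 + 338)**2) = 44940 - sqrt(2)*sqrt(337**2) = 44940 - sqrt(2)*sqrt(113569) = 44940 - 1*sqrt(2)*337 = 44940 - 337*sqrt(2)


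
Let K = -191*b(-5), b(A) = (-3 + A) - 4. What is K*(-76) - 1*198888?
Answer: -373080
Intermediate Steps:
b(A) = -7 + A
K = 2292 (K = -191*(-7 - 5) = -191*(-12) = 2292)
K*(-76) - 1*198888 = 2292*(-76) - 1*198888 = -174192 - 198888 = -373080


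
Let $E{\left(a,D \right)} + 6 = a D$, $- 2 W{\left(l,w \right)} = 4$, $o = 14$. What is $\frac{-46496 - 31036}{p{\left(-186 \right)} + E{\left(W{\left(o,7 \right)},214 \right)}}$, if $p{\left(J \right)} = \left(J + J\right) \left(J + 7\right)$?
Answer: $- \frac{38766}{33077} \approx -1.172$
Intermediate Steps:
$W{\left(l,w \right)} = -2$ ($W{\left(l,w \right)} = \left(- \frac{1}{2}\right) 4 = -2$)
$E{\left(a,D \right)} = -6 + D a$ ($E{\left(a,D \right)} = -6 + a D = -6 + D a$)
$p{\left(J \right)} = 2 J \left(7 + J\right)$
$\frac{-46496 - 31036}{p{\left(-186 \right)} + E{\left(W{\left(o,7 \right)},214 \right)}} = \frac{-46496 - 31036}{2 \left(-186\right) \left(7 - 186\right) + \left(-6 + 214 \left(-2\right)\right)} = - \frac{77532}{2 \left(-186\right) \left(-179\right) - 434} = - \frac{77532}{66588 - 434} = - \frac{77532}{66154} = \left(-77532\right) \frac{1}{66154} = - \frac{38766}{33077}$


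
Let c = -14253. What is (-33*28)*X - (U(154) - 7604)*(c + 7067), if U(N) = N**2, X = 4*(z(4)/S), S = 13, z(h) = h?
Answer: 1505136032/13 ≈ 1.1578e+8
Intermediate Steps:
X = 16/13 (X = 4*(4/13) = 16/13 ≈ 1.2308)
(-33*28)*X - (U(154) - 7604)*(c + 7067) = -33*28*(16/13) - (154**2 - 7604)*(-14253 + 7067) = -924*16/13 - (23716 - 7604)*(-7186) = -14784/13 - 16112*(-7186) = -14784/13 - 1*(-115780832) = -14784/13 + 115780832 = 1505136032/13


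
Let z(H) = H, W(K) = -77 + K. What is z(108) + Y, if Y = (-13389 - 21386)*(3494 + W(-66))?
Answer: -116530917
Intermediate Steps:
Y = -116531025 (Y = (-13389 - 21386)*(3494 + (-77 - 66)) = -34775*(3494 - 143) = -34775*3351 = -116531025)
z(108) + Y = 108 - 116531025 = -116530917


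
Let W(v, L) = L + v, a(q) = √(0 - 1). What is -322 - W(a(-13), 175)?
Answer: -497 - I ≈ -497.0 - 1.0*I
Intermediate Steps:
a(q) = I (a(q) = √(-1) = I)
-322 - W(a(-13), 175) = -322 - (175 + I) = -322 + (-175 - I) = -497 - I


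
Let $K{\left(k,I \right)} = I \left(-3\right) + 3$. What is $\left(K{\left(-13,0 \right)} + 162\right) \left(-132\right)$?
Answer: $-21780$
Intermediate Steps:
$K{\left(k,I \right)} = 3 - 3 I$ ($K{\left(k,I \right)} = - 3 I + 3 = 3 - 3 I$)
$\left(K{\left(-13,0 \right)} + 162\right) \left(-132\right) = \left(\left(3 - 0\right) + 162\right) \left(-132\right) = \left(\left(3 + 0\right) + 162\right) \left(-132\right) = \left(3 + 162\right) \left(-132\right) = 165 \left(-132\right) = -21780$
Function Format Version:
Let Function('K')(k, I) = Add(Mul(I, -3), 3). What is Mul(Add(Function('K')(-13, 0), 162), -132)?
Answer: -21780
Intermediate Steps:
Function('K')(k, I) = Add(3, Mul(-3, I)) (Function('K')(k, I) = Add(Mul(-3, I), 3) = Add(3, Mul(-3, I)))
Mul(Add(Function('K')(-13, 0), 162), -132) = Mul(Add(Add(3, Mul(-3, 0)), 162), -132) = Mul(Add(Add(3, 0), 162), -132) = Mul(Add(3, 162), -132) = Mul(165, -132) = -21780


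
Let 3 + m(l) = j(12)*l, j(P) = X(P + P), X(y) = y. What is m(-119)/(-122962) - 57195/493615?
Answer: -1124313261/12139177526 ≈ -0.092619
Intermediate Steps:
j(P) = 2*P (j(P) = P + P = 2*P)
m(l) = -3 + 24*l (m(l) = -3 + (2*12)*l = -3 + 24*l)
m(-119)/(-122962) - 57195/493615 = (-3 + 24*(-119))/(-122962) - 57195/493615 = (-3 - 2856)*(-1/122962) - 57195*1/493615 = -2859*(-1/122962) - 11439/98723 = 2859/122962 - 11439/98723 = -1124313261/12139177526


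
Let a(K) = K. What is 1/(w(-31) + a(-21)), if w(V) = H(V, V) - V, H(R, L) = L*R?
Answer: 1/971 ≈ 0.0010299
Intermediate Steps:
w(V) = V**2 - V (w(V) = V*V - V = V**2 - V)
1/(w(-31) + a(-21)) = 1/(-31*(-1 - 31) - 21) = 1/(-31*(-32) - 21) = 1/(992 - 21) = 1/971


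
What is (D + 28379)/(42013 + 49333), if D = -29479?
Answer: -550/45673 ≈ -0.012042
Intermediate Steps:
(D + 28379)/(42013 + 49333) = (-29479 + 28379)/(42013 + 49333) = -1100/91346 = -1100*1/91346 = -550/45673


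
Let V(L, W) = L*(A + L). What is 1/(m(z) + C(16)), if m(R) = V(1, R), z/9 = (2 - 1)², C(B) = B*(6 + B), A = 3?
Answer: 1/356 ≈ 0.0028090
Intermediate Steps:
V(L, W) = L*(3 + L)
z = 9 (z = 9*(2 - 1)² = 9*1² = 9*1 = 9)
m(R) = 4 (m(R) = 1*(3 + 1) = 1*4 = 4)
1/(m(z) + C(16)) = 1/(4 + 16*(6 + 16)) = 1/(4 + 16*22) = 1/(4 + 352) = 1/356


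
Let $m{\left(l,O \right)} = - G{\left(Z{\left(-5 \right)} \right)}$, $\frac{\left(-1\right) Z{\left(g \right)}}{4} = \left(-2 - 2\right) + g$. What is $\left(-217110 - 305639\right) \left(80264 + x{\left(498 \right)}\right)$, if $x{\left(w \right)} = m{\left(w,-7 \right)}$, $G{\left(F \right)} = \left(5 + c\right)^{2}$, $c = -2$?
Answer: $-41953220995$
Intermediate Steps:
$Z{\left(g \right)} = 16 - 4 g$ ($Z{\left(g \right)} = - 4 \left(\left(-2 - 2\right) + g\right) = - 4 \left(-4 + g\right) = 16 - 4 g$)
$G{\left(F \right)} = 9$ ($G{\left(F \right)} = \left(5 - 2\right)^{2} = 3^{2} = 9$)
$m{\left(l,O \right)} = -9$ ($m{\left(l,O \right)} = \left(-1\right) 9 = -9$)
$x{\left(w \right)} = -9$
$\left(-217110 - 305639\right) \left(80264 + x{\left(498 \right)}\right) = \left(-217110 - 305639\right) \left(80264 - 9\right) = \left(-522749\right) 80255 = -41953220995$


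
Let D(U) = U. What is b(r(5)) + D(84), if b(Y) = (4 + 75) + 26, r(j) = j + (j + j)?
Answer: 189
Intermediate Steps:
r(j) = 3*j (r(j) = j + 2*j = 3*j)
b(Y) = 105 (b(Y) = 79 + 26 = 105)
b(r(5)) + D(84) = 105 + 84 = 189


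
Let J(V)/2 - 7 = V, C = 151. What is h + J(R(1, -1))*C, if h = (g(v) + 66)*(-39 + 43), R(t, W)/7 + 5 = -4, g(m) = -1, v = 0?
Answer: -16652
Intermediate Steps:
R(t, W) = -63 (R(t, W) = -35 + 7*(-4) = -35 - 28 = -63)
J(V) = 14 + 2*V
h = 260 (h = (-1 + 66)*(-39 + 43) = 65*4 = 260)
h + J(R(1, -1))*C = 260 + (14 + 2*(-63))*151 = 260 + (14 - 126)*151 = 260 - 112*151 = 260 - 16912 = -16652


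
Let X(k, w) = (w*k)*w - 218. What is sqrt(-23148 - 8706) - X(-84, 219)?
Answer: 4028942 + I*sqrt(31854) ≈ 4.0289e+6 + 178.48*I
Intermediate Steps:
X(k, w) = -218 + k*w**2 (X(k, w) = (k*w)*w - 218 = k*w**2 - 218 = -218 + k*w**2)
sqrt(-23148 - 8706) - X(-84, 219) = sqrt(-23148 - 8706) - (-218 - 84*219**2) = sqrt(-31854) - (-218 - 84*47961) = I*sqrt(31854) - (-218 - 4028724) = I*sqrt(31854) - 1*(-4028942) = I*sqrt(31854) + 4028942 = 4028942 + I*sqrt(31854)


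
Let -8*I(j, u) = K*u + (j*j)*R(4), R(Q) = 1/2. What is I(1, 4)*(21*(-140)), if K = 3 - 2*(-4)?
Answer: 65415/4 ≈ 16354.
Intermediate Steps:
R(Q) = 1/2
K = 11 (K = 3 + 8 = 11)
I(j, u) = -11*u/8 - j**2/16 (I(j, u) = -(11*u + (j*j)*(1/2))/8 = -(11*u + j**2*(1/2))/8 = -(11*u + j**2/2)/8 = -(j**2/2 + 11*u)/8 = -11*u/8 - j**2/16)
I(1, 4)*(21*(-140)) = (-11/8*4 - 1/16*1**2)*(21*(-140)) = (-11/2 - 1/16*1)*(-2940) = (-11/2 - 1/16)*(-2940) = -89/16*(-2940) = 65415/4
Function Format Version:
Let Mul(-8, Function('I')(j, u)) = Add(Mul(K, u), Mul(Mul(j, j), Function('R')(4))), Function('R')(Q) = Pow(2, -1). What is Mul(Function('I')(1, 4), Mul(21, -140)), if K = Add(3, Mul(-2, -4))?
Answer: Rational(65415, 4) ≈ 16354.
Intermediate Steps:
Function('R')(Q) = Rational(1, 2)
K = 11 (K = Add(3, 8) = 11)
Function('I')(j, u) = Add(Mul(Rational(-11, 8), u), Mul(Rational(-1, 16), Pow(j, 2))) (Function('I')(j, u) = Mul(Rational(-1, 8), Add(Mul(11, u), Mul(Mul(j, j), Rational(1, 2)))) = Mul(Rational(-1, 8), Add(Mul(11, u), Mul(Pow(j, 2), Rational(1, 2)))) = Mul(Rational(-1, 8), Add(Mul(11, u), Mul(Rational(1, 2), Pow(j, 2)))) = Mul(Rational(-1, 8), Add(Mul(Rational(1, 2), Pow(j, 2)), Mul(11, u))) = Add(Mul(Rational(-11, 8), u), Mul(Rational(-1, 16), Pow(j, 2))))
Mul(Function('I')(1, 4), Mul(21, -140)) = Mul(Add(Mul(Rational(-11, 8), 4), Mul(Rational(-1, 16), Pow(1, 2))), Mul(21, -140)) = Mul(Add(Rational(-11, 2), Mul(Rational(-1, 16), 1)), -2940) = Mul(Add(Rational(-11, 2), Rational(-1, 16)), -2940) = Mul(Rational(-89, 16), -2940) = Rational(65415, 4)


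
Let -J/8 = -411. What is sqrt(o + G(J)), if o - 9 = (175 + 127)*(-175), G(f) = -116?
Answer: I*sqrt(52957) ≈ 230.12*I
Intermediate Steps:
J = 3288 (J = -8*(-411) = 3288)
o = -52841 (o = 9 + (175 + 127)*(-175) = 9 + 302*(-175) = 9 - 52850 = -52841)
sqrt(o + G(J)) = sqrt(-52841 - 116) = sqrt(-52957) = I*sqrt(52957)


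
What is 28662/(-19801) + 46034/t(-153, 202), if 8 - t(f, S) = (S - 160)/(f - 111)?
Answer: 40096556638/7108559 ≈ 5640.6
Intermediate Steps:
t(f, S) = 8 - (-160 + S)/(-111 + f) (t(f, S) = 8 - (S - 160)/(f - 111) = 8 - (-160 + S)/(-111 + f))
28662/(-19801) + 46034/t(-153, 202) = 28662/(-19801) + 46034/(((-728 - 1*202 + 8*(-153))/(-111 - 153))) = 28662*(-1/19801) + 46034/(((-728 - 202 - 1224)/(-264))) = -28662/19801 + 46034/((-1/264*(-2154))) = -28662/19801 + 46034/(359/44) = -28662/19801 + 46034*(44/359) = -28662/19801 + 2025496/359 = 40096556638/7108559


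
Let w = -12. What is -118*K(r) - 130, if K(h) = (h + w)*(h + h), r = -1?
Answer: -3198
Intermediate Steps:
K(h) = 2*h*(-12 + h) (K(h) = (h - 12)*(h + h) = (-12 + h)*(2*h) = 2*h*(-12 + h))
-118*K(r) - 130 = -236*(-1)*(-12 - 1) - 130 = -236*(-1)*(-13) - 130 = -118*26 - 130 = -3068 - 130 = -3198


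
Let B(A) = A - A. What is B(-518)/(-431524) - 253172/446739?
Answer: -253172/446739 ≈ -0.56671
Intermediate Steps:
B(A) = 0
B(-518)/(-431524) - 253172/446739 = 0/(-431524) - 253172/446739 = 0*(-1/431524) - 253172*1/446739 = 0 - 253172/446739 = -253172/446739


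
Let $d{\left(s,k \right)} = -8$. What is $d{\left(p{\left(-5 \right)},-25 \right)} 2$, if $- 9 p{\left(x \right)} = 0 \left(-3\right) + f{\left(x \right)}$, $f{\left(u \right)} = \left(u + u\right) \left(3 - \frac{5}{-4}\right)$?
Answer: $-16$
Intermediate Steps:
$f{\left(u \right)} = \frac{17 u}{2}$ ($f{\left(u \right)} = 2 u \left(3 - - \frac{5}{4}\right) = 2 u \left(3 + \frac{5}{4}\right) = 2 u \frac{17}{4} = \frac{17 u}{2}$)
$p{\left(x \right)} = - \frac{17 x}{18}$ ($p{\left(x \right)} = - \frac{0 \left(-3\right) + \frac{17 x}{2}}{9} = - \frac{0 + \frac{17 x}{2}}{9} = - \frac{\frac{17}{2} x}{9} = - \frac{17 x}{18}$)
$d{\left(p{\left(-5 \right)},-25 \right)} 2 = \left(-8\right) 2 = -16$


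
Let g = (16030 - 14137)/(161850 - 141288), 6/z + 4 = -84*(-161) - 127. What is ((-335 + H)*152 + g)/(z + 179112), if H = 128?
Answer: -262568090875/1494699771708 ≈ -0.17567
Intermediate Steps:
z = 6/13393 (z = 6/(-4 + (-84*(-161) - 127)) = 6/(-4 + (13524 - 127)) = 6/(-4 + 13397) = 6/13393 ≈ 0.00044800)
g = 631/6854 (g = 1893/20562 = 1893*(1/20562) = 631/6854 ≈ 0.092063)
((-335 + H)*152 + g)/(z + 179112) = ((-335 + 128)*152 + 631/6854)/(6/13393 + 179112) = (-207*152 + 631/6854)/(2398847022/13393) = (-31464 + 631/6854)*(13393/2398847022) = -215653625/6854*13393/2398847022 = -262568090875/1494699771708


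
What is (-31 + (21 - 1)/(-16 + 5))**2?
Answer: 130321/121 ≈ 1077.0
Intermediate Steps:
(-31 + (21 - 1)/(-16 + 5))**2 = (-31 + 20/(-11))**2 = (-31 + 20*(-1/11))**2 = (-31 - 20/11)**2 = (-361/11)**2 = 130321/121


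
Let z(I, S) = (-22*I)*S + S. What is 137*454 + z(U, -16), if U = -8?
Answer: 59366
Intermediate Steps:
z(I, S) = S - 22*I*S (z(I, S) = -22*I*S + S = S - 22*I*S)
137*454 + z(U, -16) = 137*454 - 16*(1 - 22*(-8)) = 62198 - 16*(1 + 176) = 62198 - 16*177 = 62198 - 2832 = 59366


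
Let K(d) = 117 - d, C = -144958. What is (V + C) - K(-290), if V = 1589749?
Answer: 1444384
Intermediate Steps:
(V + C) - K(-290) = (1589749 - 144958) - (117 - 1*(-290)) = 1444791 - (117 + 290) = 1444791 - 1*407 = 1444791 - 407 = 1444384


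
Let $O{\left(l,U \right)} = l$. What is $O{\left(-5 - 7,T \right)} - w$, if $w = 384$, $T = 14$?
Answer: $-396$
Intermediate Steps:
$O{\left(-5 - 7,T \right)} - w = \left(-5 - 7\right) - 384 = -12 - 384 = -396$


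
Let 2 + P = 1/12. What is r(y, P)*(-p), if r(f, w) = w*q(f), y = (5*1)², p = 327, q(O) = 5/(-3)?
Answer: -12535/12 ≈ -1044.6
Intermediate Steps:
q(O) = -5/3 (q(O) = 5*(-⅓) = -5/3)
P = -23/12 (P = -2 + 1/12 = -23/12 ≈ -1.9167)
y = 25 (y = 5² = 25)
r(f, w) = -5*w/3 (r(f, w) = w*(-5/3) = -5*w/3)
r(y, P)*(-p) = (-5/3*(-23/12))*(-1*327) = (115/36)*(-327) = -12535/12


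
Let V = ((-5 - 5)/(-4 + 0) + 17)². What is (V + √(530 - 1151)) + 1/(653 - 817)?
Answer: 15590/41 + 3*I*√69 ≈ 380.24 + 24.92*I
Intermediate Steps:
V = 1521/4 (V = (-10/(-4) + 17)² = (-10*(-¼) + 17)² = (5/2 + 17)² = (39/2)² = 1521/4 ≈ 380.25)
(V + √(530 - 1151)) + 1/(653 - 817) = (1521/4 + √(530 - 1151)) + 1/(653 - 817) = (1521/4 + √(-621)) + 1/(-164) = (1521/4 + 3*I*√69) - 1/164 = 15590/41 + 3*I*√69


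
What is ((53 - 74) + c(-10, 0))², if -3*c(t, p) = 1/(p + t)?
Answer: 395641/900 ≈ 439.60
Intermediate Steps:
c(t, p) = -1/(3*(p + t))
((53 - 74) + c(-10, 0))² = ((53 - 74) - 1/(3*0 + 3*(-10)))² = (-21 - 1/(0 - 30))² = (-21 - 1/(-30))² = (-21 - 1*(-1/30))² = (-21 + 1/30)² = (-629/30)² = 395641/900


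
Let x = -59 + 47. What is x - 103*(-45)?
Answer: 4623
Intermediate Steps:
x = -12
x - 103*(-45) = -12 - 103*(-45) = -12 + 4635 = 4623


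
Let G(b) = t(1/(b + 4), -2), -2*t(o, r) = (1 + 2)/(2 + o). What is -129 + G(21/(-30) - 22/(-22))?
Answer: -8299/64 ≈ -129.67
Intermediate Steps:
t(o, r) = -3/(2*(2 + o)) (t(o, r) = -(1 + 2)/(2*(2 + o)) = -3/(2*(2 + o)))
G(b) = -3/(4 + 2/(4 + b)) (G(b) = -3/(4 + 2/(b + 4)) = -3/(4 + 2/(4 + b)))
-129 + G(21/(-30) - 22/(-22)) = -129 + 3*(-4 - (21/(-30) - 22/(-22)))/(2*(9 + 2*(21/(-30) - 22/(-22)))) = -129 + 3*(-4 - (21*(-1/30) - 22*(-1/22)))/(2*(9 + 2*(21*(-1/30) - 22*(-1/22)))) = -129 + 3*(-4 - (-7/10 + 1))/(2*(9 + 2*(-7/10 + 1))) = -129 + 3*(-4 - 1*3/10)/(2*(9 + 2*(3/10))) = -129 + 3*(-4 - 3/10)/(2*(9 + ⅗)) = -129 + (3/2)*(-43/10)/(48/5) = -129 + (3/2)*(5/48)*(-43/10) = -129 - 43/64 = -8299/64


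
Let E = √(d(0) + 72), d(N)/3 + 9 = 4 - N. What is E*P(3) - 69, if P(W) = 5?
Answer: -69 + 5*√57 ≈ -31.251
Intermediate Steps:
d(N) = -15 - 3*N (d(N) = -27 + 3*(4 - N) = -27 + (12 - 3*N) = -15 - 3*N)
E = √57 (E = √((-15 - 3*0) + 72) = √((-15 + 0) + 72) = √(-15 + 72) = √57 ≈ 7.5498)
E*P(3) - 69 = √57*5 - 69 = 5*√57 - 69 = -69 + 5*√57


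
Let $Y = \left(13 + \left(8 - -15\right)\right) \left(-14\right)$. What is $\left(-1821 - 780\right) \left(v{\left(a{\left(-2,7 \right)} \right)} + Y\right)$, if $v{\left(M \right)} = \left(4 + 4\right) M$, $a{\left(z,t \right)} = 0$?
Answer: $1310904$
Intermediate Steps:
$v{\left(M \right)} = 8 M$
$Y = -504$ ($Y = \left(13 + \left(8 + 15\right)\right) \left(-14\right) = \left(13 + 23\right) \left(-14\right) = 36 \left(-14\right) = -504$)
$\left(-1821 - 780\right) \left(v{\left(a{\left(-2,7 \right)} \right)} + Y\right) = \left(-1821 - 780\right) \left(8 \cdot 0 - 504\right) = - 2601 \left(0 - 504\right) = \left(-2601\right) \left(-504\right) = 1310904$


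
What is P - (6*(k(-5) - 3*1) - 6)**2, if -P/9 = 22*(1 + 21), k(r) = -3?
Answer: -6120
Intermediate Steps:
P = -4356 (P = -198*(1 + 21) = -198*22 = -9*484 = -4356)
P - (6*(k(-5) - 3*1) - 6)**2 = -4356 - (6*(-3 - 3*1) - 6)**2 = -4356 - (6*(-3 - 3) - 6)**2 = -4356 - (6*(-6) - 6)**2 = -4356 - (-36 - 6)**2 = -4356 - 1*(-42)**2 = -4356 - 1*1764 = -4356 - 1764 = -6120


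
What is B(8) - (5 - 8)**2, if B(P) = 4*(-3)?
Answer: -21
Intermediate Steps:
B(P) = -12
B(8) - (5 - 8)**2 = -12 - (5 - 8)**2 = -12 - 1*(-3)**2 = -12 - 1*9 = -12 - 9 = -21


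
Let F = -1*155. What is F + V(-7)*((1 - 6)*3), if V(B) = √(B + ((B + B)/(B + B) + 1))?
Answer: -155 - 15*I*√5 ≈ -155.0 - 33.541*I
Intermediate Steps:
V(B) = √(2 + B) (V(B) = √(B + ((2*B)/((2*B)) + 1)) = √(B + ((2*B)*(1/(2*B)) + 1)) = √(B + (1 + 1)) = √(B + 2) = √(2 + B))
F = -155
F + V(-7)*((1 - 6)*3) = -155 + √(2 - 7)*((1 - 6)*3) = -155 + √(-5)*(-5*3) = -155 + (I*√5)*(-15) = -155 - 15*I*√5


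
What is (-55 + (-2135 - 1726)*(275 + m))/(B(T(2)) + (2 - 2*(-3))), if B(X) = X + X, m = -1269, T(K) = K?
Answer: 3837779/12 ≈ 3.1982e+5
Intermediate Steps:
B(X) = 2*X
(-55 + (-2135 - 1726)*(275 + m))/(B(T(2)) + (2 - 2*(-3))) = (-55 + (-2135 - 1726)*(275 - 1269))/(2*2 + (2 - 2*(-3))) = (-55 - 3861*(-994))/(4 + (2 + 6)) = (-55 + 3837834)/(4 + 8) = 3837779/12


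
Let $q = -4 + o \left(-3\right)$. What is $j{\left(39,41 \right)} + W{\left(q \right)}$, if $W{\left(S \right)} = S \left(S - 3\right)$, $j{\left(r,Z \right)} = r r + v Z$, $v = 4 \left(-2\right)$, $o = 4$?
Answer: $1497$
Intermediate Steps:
$v = -8$
$j{\left(r,Z \right)} = r^{2} - 8 Z$ ($j{\left(r,Z \right)} = r r - 8 Z = r^{2} - 8 Z$)
$q = -16$ ($q = -4 + 4 \left(-3\right) = -4 - 12 = -16$)
$W{\left(S \right)} = S \left(-3 + S\right)$
$j{\left(39,41 \right)} + W{\left(q \right)} = \left(39^{2} - 328\right) - 16 \left(-3 - 16\right) = \left(1521 - 328\right) - -304 = 1193 + 304 = 1497$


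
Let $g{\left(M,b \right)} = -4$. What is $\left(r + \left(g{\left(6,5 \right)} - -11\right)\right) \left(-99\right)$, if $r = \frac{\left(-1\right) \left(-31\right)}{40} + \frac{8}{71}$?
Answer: $- \frac{2217699}{2840} \approx -780.88$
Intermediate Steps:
$r = \frac{2521}{2840}$ ($r = 31 \cdot \frac{1}{40} + 8 \cdot \frac{1}{71} = \frac{31}{40} + \frac{8}{71} = \frac{2521}{2840} \approx 0.88768$)
$\left(r + \left(g{\left(6,5 \right)} - -11\right)\right) \left(-99\right) = \left(\frac{2521}{2840} - -7\right) \left(-99\right) = \left(\frac{2521}{2840} + \left(-4 + 11\right)\right) \left(-99\right) = \left(\frac{2521}{2840} + 7\right) \left(-99\right) = \frac{22401}{2840} \left(-99\right) = - \frac{2217699}{2840}$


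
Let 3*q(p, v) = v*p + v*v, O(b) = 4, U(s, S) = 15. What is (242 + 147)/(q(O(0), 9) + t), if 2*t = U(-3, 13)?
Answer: 778/93 ≈ 8.3656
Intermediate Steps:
t = 15/2 (t = (½)*15 = 15/2 ≈ 7.5000)
q(p, v) = v²/3 + p*v/3 (q(p, v) = (v*p + v*v)/3 = (p*v + v²)/3 = (v² + p*v)/3 = v²/3 + p*v/3)
(242 + 147)/(q(O(0), 9) + t) = (242 + 147)/((⅓)*9*(4 + 9) + 15/2) = 389/((⅓)*9*13 + 15/2) = 389/(39 + 15/2) = 389/(93/2) = 389*(2/93) = 778/93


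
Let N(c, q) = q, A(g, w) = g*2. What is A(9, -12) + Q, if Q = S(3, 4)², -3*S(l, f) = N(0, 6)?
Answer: 22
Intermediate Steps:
A(g, w) = 2*g
S(l, f) = -2 (S(l, f) = -⅓*6 = -2)
Q = 4 (Q = (-2)² = 4)
A(9, -12) + Q = 2*9 + 4 = 18 + 4 = 22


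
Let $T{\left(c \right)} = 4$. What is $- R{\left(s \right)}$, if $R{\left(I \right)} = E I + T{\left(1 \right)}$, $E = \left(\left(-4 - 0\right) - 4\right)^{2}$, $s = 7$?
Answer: $-452$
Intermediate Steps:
$E = 64$ ($E = \left(\left(-4 + 0\right) - 4\right)^{2} = \left(-4 - 4\right)^{2} = \left(-8\right)^{2} = 64$)
$R{\left(I \right)} = 4 + 64 I$ ($R{\left(I \right)} = 64 I + 4 = 4 + 64 I$)
$- R{\left(s \right)} = - (4 + 64 \cdot 7) = - (4 + 448) = \left(-1\right) 452 = -452$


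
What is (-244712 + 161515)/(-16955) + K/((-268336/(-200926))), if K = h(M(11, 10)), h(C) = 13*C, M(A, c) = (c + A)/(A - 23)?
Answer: -110355364631/9099273760 ≈ -12.128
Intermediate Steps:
M(A, c) = (A + c)/(-23 + A)
K = -91/4 (K = 13*((11 + 10)/(-23 + 11)) = 13*(21/(-12)) = 13*(-1/12*21) = 13*(-7/4) = -91/4 ≈ -22.750)
(-244712 + 161515)/(-16955) + K/((-268336/(-200926))) = (-244712 + 161515)/(-16955) - 91/(4*((-268336/(-200926)))) = -83197*(-1/16955) - 91/(4*((-268336*(-1/200926)))) = 83197/16955 - 91/(4*134168/100463) = 83197/16955 - 91/4*100463/134168 = 83197/16955 - 9142133/536672 = -110355364631/9099273760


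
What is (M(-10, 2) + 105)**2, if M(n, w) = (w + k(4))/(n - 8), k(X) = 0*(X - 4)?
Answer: 891136/81 ≈ 11002.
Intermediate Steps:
k(X) = 0 (k(X) = 0*(-4 + X) = 0)
M(n, w) = w/(-8 + n) (M(n, w) = (w + 0)/(n - 8) = w/(-8 + n))
(M(-10, 2) + 105)**2 = (2/(-8 - 10) + 105)**2 = (2/(-18) + 105)**2 = (2*(-1/18) + 105)**2 = (-1/9 + 105)**2 = (944/9)**2 = 891136/81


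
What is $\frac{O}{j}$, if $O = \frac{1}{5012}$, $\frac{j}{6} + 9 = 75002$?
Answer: $\frac{1}{2255189496} \approx 4.4342 \cdot 10^{-10}$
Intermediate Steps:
$j = 449958$ ($j = -54 + 6 \cdot 75002 = -54 + 450012 = 449958$)
$O = \frac{1}{5012} \approx 0.00019952$
$\frac{O}{j} = \frac{1}{5012 \cdot 449958} = \frac{1}{5012} \cdot \frac{1}{449958} = \frac{1}{2255189496}$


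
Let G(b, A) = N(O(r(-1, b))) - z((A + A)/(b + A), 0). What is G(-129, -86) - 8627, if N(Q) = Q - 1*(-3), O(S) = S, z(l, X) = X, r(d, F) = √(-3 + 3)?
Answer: -8624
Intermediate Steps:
r(d, F) = 0 (r(d, F) = √0 = 0)
N(Q) = 3 + Q (N(Q) = Q + 3 = 3 + Q)
G(b, A) = 3 (G(b, A) = (3 + 0) - 1*0 = 3 + 0 = 3)
G(-129, -86) - 8627 = 3 - 8627 = -8624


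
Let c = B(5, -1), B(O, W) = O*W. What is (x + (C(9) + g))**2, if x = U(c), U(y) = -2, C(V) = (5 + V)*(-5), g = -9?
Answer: 6561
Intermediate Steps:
c = -5 (c = 5*(-1) = -5)
C(V) = -25 - 5*V
x = -2
(x + (C(9) + g))**2 = (-2 + ((-25 - 5*9) - 9))**2 = (-2 + ((-25 - 45) - 9))**2 = (-2 + (-70 - 9))**2 = (-2 - 79)**2 = (-81)**2 = 6561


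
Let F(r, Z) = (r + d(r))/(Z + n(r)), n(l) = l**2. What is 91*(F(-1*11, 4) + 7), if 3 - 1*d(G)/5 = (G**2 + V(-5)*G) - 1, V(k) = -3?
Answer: 10374/125 ≈ 82.992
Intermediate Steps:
d(G) = 20 - 5*G**2 + 15*G (d(G) = 15 - 5*((G**2 - 3*G) - 1) = 15 - 5*(-1 + G**2 - 3*G) = 15 + (5 - 5*G**2 + 15*G) = 20 - 5*G**2 + 15*G)
F(r, Z) = (20 - 5*r**2 + 16*r)/(Z + r**2) (F(r, Z) = (r + (20 - 5*r**2 + 15*r))/(Z + r**2) = (20 - 5*r**2 + 16*r)/(Z + r**2))
91*(F(-1*11, 4) + 7) = 91*((20 - 5*(-1*11)**2 + 16*(-1*11))/(4 + (-1*11)**2) + 7) = 91*((20 - 5*(-11)**2 + 16*(-11))/(4 + (-11)**2) + 7) = 91*((20 - 5*121 - 176)/(4 + 121) + 7) = 91*((20 - 605 - 176)/125 + 7) = 91*((1/125)*(-761) + 7) = 91*(-761/125 + 7) = 91*(114/125) = 10374/125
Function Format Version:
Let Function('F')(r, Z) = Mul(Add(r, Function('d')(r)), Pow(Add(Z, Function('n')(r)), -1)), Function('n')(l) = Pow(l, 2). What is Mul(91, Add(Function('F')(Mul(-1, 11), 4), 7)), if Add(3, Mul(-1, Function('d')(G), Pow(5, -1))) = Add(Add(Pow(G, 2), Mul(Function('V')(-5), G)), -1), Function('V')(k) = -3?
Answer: Rational(10374, 125) ≈ 82.992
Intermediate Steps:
Function('d')(G) = Add(20, Mul(-5, Pow(G, 2)), Mul(15, G)) (Function('d')(G) = Add(15, Mul(-5, Add(Add(Pow(G, 2), Mul(-3, G)), -1))) = Add(15, Mul(-5, Add(-1, Pow(G, 2), Mul(-3, G)))) = Add(15, Add(5, Mul(-5, Pow(G, 2)), Mul(15, G))) = Add(20, Mul(-5, Pow(G, 2)), Mul(15, G)))
Function('F')(r, Z) = Mul(Pow(Add(Z, Pow(r, 2)), -1), Add(20, Mul(-5, Pow(r, 2)), Mul(16, r))) (Function('F')(r, Z) = Mul(Add(r, Add(20, Mul(-5, Pow(r, 2)), Mul(15, r))), Pow(Add(Z, Pow(r, 2)), -1)) = Mul(Add(20, Mul(-5, Pow(r, 2)), Mul(16, r)), Pow(Add(Z, Pow(r, 2)), -1)) = Mul(Pow(Add(Z, Pow(r, 2)), -1), Add(20, Mul(-5, Pow(r, 2)), Mul(16, r))))
Mul(91, Add(Function('F')(Mul(-1, 11), 4), 7)) = Mul(91, Add(Mul(Pow(Add(4, Pow(Mul(-1, 11), 2)), -1), Add(20, Mul(-5, Pow(Mul(-1, 11), 2)), Mul(16, Mul(-1, 11)))), 7)) = Mul(91, Add(Mul(Pow(Add(4, Pow(-11, 2)), -1), Add(20, Mul(-5, Pow(-11, 2)), Mul(16, -11))), 7)) = Mul(91, Add(Mul(Pow(Add(4, 121), -1), Add(20, Mul(-5, 121), -176)), 7)) = Mul(91, Add(Mul(Pow(125, -1), Add(20, -605, -176)), 7)) = Mul(91, Add(Mul(Rational(1, 125), -761), 7)) = Mul(91, Add(Rational(-761, 125), 7)) = Mul(91, Rational(114, 125)) = Rational(10374, 125)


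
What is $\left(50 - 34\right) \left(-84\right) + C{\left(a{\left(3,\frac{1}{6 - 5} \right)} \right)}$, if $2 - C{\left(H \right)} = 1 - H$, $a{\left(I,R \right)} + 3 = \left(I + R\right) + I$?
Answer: $-1339$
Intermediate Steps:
$a{\left(I,R \right)} = -3 + R + 2 I$ ($a{\left(I,R \right)} = -3 + \left(\left(I + R\right) + I\right) = -3 + \left(R + 2 I\right) = -3 + R + 2 I$)
$C{\left(H \right)} = 1 + H$ ($C{\left(H \right)} = 2 - \left(1 - H\right) = 2 + \left(-1 + H\right) = 1 + H$)
$\left(50 - 34\right) \left(-84\right) + C{\left(a{\left(3,\frac{1}{6 - 5} \right)} \right)} = \left(50 - 34\right) \left(-84\right) + \left(1 + \left(-3 + \frac{1}{6 - 5} + 2 \cdot 3\right)\right) = \left(50 - 34\right) \left(-84\right) + \left(1 + \left(-3 + 1^{-1} + 6\right)\right) = 16 \left(-84\right) + \left(1 + \left(-3 + 1 + 6\right)\right) = -1344 + \left(1 + 4\right) = -1344 + 5 = -1339$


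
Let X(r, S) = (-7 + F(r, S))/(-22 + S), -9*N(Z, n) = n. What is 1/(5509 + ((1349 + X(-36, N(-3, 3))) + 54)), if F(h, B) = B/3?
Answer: 201/1389376 ≈ 0.00014467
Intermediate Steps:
F(h, B) = B/3 (F(h, B) = B*(⅓) = B/3)
N(Z, n) = -n/9
X(r, S) = (-7 + S/3)/(-22 + S)
1/(5509 + ((1349 + X(-36, N(-3, 3))) + 54)) = 1/(5509 + ((1349 + (-21 - ⅑*3)/(3*(-22 - ⅑*3))) + 54)) = 1/(5509 + ((1349 + (-21 - ⅓)/(3*(-22 - ⅓))) + 54)) = 1/(5509 + ((1349 + (⅓)*(-64/3)/(-67/3)) + 54)) = 1/(5509 + ((1349 + (⅓)*(-3/67)*(-64/3)) + 54)) = 1/(5509 + ((1349 + 64/201) + 54)) = 1/(5509 + (271213/201 + 54)) = 1/(5509 + 282067/201) = 1/(1389376/201) = 201/1389376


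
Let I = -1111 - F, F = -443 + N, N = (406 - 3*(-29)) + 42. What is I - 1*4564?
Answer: -5767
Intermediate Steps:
N = 535 (N = (406 + 87) + 42 = 493 + 42 = 535)
F = 92 (F = -443 + 535 = 92)
I = -1203 (I = -1111 - 1*92 = -1111 - 92 = -1203)
I - 1*4564 = -1203 - 1*4564 = -1203 - 4564 = -5767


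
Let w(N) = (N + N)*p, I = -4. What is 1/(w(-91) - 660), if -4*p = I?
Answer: -1/842 ≈ -0.0011876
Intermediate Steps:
p = 1 (p = -1/4*(-4) = 1)
w(N) = 2*N (w(N) = (N + N)*1 = (2*N)*1 = 2*N)
1/(w(-91) - 660) = 1/(2*(-91) - 660) = 1/(-182 - 660) = 1/(-842) = -1/842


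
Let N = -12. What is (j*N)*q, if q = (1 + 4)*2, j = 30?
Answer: -3600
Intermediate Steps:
q = 10 (q = 5*2 = 10)
(j*N)*q = (30*(-12))*10 = -360*10 = -3600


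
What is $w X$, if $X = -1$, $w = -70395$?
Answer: $70395$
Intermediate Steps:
$w X = \left(-70395\right) \left(-1\right) = 70395$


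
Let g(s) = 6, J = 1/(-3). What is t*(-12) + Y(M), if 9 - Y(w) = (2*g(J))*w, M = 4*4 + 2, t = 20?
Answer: -447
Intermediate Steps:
J = -⅓ ≈ -0.33333
M = 18 (M = 16 + 2 = 18)
Y(w) = 9 - 12*w (Y(w) = 9 - 2*6*w = 9 - 12*w)
t*(-12) + Y(M) = 20*(-12) + (9 - 12*18) = -240 + (9 - 216) = -240 - 207 = -447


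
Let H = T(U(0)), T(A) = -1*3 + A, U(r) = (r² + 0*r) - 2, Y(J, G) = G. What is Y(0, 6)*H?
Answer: -30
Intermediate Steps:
U(r) = -2 + r² (U(r) = (r² + 0) - 2 = r² - 2 = -2 + r²)
T(A) = -3 + A
H = -5 (H = -3 + (-2 + 0²) = -3 + (-2 + 0) = -3 - 2 = -5)
Y(0, 6)*H = 6*(-5) = -30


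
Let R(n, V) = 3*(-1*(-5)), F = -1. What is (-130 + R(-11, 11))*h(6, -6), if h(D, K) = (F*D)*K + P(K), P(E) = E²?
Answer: -8280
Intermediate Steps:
R(n, V) = 15 (R(n, V) = 3*5 = 15)
h(D, K) = K² - D*K (h(D, K) = (-D)*K + K² = -D*K + K² = K² - D*K)
(-130 + R(-11, 11))*h(6, -6) = (-130 + 15)*(-6*(-6 - 1*6)) = -(-690)*(-6 - 6) = -(-690)*(-12) = -115*72 = -8280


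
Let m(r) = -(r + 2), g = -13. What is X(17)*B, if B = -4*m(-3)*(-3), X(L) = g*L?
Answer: -2652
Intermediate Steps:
m(r) = -2 - r (m(r) = -(2 + r) = -2 - r)
X(L) = -13*L
B = 12 (B = -4*(-2 - 1*(-3))*(-3) = -4*(-2 + 3)*(-3) = -4*1*(-3) = -4*(-3) = 12)
X(17)*B = -13*17*12 = -221*12 = -2652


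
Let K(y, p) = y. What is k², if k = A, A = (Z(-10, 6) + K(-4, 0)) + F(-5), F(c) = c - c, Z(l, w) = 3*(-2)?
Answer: 100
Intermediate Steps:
Z(l, w) = -6
F(c) = 0
A = -10 (A = (-6 - 4) + 0 = -10 + 0 = -10)
k = -10
k² = (-10)² = 100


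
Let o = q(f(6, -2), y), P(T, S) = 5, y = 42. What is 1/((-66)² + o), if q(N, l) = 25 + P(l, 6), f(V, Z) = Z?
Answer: 1/4386 ≈ 0.00022800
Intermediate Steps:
q(N, l) = 30 (q(N, l) = 25 + 5 = 30)
o = 30
1/((-66)² + o) = 1/((-66)² + 30) = 1/(4356 + 30) = 1/4386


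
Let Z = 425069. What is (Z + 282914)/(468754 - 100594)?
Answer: 707983/368160 ≈ 1.9230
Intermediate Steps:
(Z + 282914)/(468754 - 100594) = (425069 + 282914)/(468754 - 100594) = 707983/368160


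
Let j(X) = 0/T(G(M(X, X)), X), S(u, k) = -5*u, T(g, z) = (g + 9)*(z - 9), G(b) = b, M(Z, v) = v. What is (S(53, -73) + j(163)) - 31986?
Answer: -32251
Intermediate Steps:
T(g, z) = (-9 + z)*(9 + g) (T(g, z) = (9 + g)*(-9 + z) = (-9 + z)*(9 + g))
j(X) = 0 (j(X) = 0/(-81 - 9*X + 9*X + X*X) = 0/(-81 - 9*X + 9*X + X**2) = 0/(-81 + X**2) = 0)
(S(53, -73) + j(163)) - 31986 = (-5*53 + 0) - 31986 = (-265 + 0) - 31986 = -265 - 31986 = -32251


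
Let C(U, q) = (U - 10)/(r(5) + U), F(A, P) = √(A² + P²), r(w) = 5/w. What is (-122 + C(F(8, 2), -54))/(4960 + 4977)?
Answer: -8096/665779 - 22*√17/665779 ≈ -0.012296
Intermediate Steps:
C(U, q) = (-10 + U)/(1 + U) (C(U, q) = (U - 10)/(5/5 + U) = (-10 + U)/(5*(⅕) + U) = (-10 + U)/(1 + U))
(-122 + C(F(8, 2), -54))/(4960 + 4977) = (-122 + (-10 + √(8² + 2²))/(1 + √(8² + 2²)))/(4960 + 4977) = (-122 + (-10 + √(64 + 4))/(1 + √(64 + 4)))/9937 = (-122 + (-10 + √68)/(1 + √68))*(1/9937) = (-122 + (-10 + 2*√17)/(1 + 2*√17))*(1/9937) = -122/9937 + (-10 + 2*√17)/(9937*(1 + 2*√17))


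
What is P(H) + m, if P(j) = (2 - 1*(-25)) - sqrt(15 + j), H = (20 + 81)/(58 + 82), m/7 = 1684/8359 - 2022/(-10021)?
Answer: 2498110387/83765539 - sqrt(77035)/70 ≈ 25.858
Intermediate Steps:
m = 236440834/83765539 (m = 7*(1684/8359 - 2022/(-10021)) = 7*(1684*(1/8359) - 2022*(-1/10021)) = 7*(1684/8359 + 2022/10021) = 7*(33777262/83765539) = 236440834/83765539 ≈ 2.8227)
H = 101/140 ≈ 0.72143
P(j) = 27 - sqrt(15 + j) (P(j) = (2 + 25) - sqrt(15 + j) = 27 - sqrt(15 + j))
P(H) + m = (27 - sqrt(15 + 101/140)) + 236440834/83765539 = (27 - sqrt(2201/140)) + 236440834/83765539 = (27 - sqrt(77035)/70) + 236440834/83765539 = 2498110387/83765539 - sqrt(77035)/70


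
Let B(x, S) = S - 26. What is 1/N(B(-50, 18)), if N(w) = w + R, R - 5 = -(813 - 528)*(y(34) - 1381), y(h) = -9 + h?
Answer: 1/386457 ≈ 2.5876e-6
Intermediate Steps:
R = 386465 (R = 5 - (813 - 528)*((-9 + 34) - 1381) = 5 - 285*(25 - 1381) = 5 - 285*(-1356) = 5 - 1*(-386460) = 5 + 386460 = 386465)
B(x, S) = -26 + S
N(w) = 386465 + w (N(w) = w + 386465 = 386465 + w)
1/N(B(-50, 18)) = 1/(386465 + (-26 + 18)) = 1/(386465 - 8) = 1/386457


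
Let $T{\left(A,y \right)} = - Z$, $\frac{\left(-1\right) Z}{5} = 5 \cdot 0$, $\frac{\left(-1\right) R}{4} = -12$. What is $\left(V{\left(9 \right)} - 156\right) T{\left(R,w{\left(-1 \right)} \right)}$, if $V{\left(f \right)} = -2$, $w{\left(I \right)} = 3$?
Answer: $0$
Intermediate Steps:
$R = 48$ ($R = \left(-4\right) \left(-12\right) = 48$)
$Z = 0$ ($Z = - 5 \cdot 5 \cdot 0 = \left(-5\right) 0 = 0$)
$T{\left(A,y \right)} = 0$ ($T{\left(A,y \right)} = \left(-1\right) 0 = 0$)
$\left(V{\left(9 \right)} - 156\right) T{\left(R,w{\left(-1 \right)} \right)} = \left(-2 - 156\right) 0 = \left(-158\right) 0 = 0$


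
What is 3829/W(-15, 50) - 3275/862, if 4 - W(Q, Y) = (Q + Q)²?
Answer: -445357/55168 ≈ -8.0727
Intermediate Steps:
W(Q, Y) = 4 - 4*Q² (W(Q, Y) = 4 - (Q + Q)² = 4 - (2*Q)² = 4 - 4*Q²)
3829/W(-15, 50) - 3275/862 = 3829/(4 - 4*(-15)²) - 3275/862 = 3829/(4 - 4*225) - 3275*1/862 = 3829/(4 - 900) - 3275/862 = 3829/(-896) - 3275/862 = 3829*(-1/896) - 3275/862 = -547/128 - 3275/862 = -445357/55168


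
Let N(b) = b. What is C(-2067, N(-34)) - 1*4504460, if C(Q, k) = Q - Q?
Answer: -4504460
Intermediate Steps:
C(Q, k) = 0
C(-2067, N(-34)) - 1*4504460 = 0 - 1*4504460 = 0 - 4504460 = -4504460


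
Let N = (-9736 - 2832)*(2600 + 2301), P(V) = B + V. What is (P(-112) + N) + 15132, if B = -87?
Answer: -61580835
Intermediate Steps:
P(V) = -87 + V
N = -61595768 (N = -12568*4901 = -61595768)
(P(-112) + N) + 15132 = ((-87 - 112) - 61595768) + 15132 = (-199 - 61595768) + 15132 = -61595967 + 15132 = -61580835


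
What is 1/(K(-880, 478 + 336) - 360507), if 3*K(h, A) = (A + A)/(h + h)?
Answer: -120/43260877 ≈ -2.7739e-6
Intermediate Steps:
K(h, A) = A/(3*h) (K(h, A) = ((A + A)/(h + h))/3 = ((2*A)/((2*h)))/3 = ((2*A)*(1/(2*h)))/3 = (A/h)/3 = A/(3*h))
1/(K(-880, 478 + 336) - 360507) = 1/((1/3)*(478 + 336)/(-880) - 360507) = 1/((1/3)*814*(-1/880) - 360507) = 1/(-37/120 - 360507) = 1/(-43260877/120) = -120/43260877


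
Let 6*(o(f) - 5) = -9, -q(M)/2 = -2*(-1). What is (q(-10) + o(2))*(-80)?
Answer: 40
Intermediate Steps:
q(M) = -4 (q(M) = -(-4)*(-1) = -2*2 = -4)
o(f) = 7/2 (o(f) = 5 + (1/6)*(-9) = 5 - 3/2 = 7/2)
(q(-10) + o(2))*(-80) = (-4 + 7/2)*(-80) = -1/2*(-80) = 40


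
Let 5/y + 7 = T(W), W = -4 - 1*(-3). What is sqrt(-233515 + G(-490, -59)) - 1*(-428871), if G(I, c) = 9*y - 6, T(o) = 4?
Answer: 428871 + 8*I*sqrt(3649) ≈ 4.2887e+5 + 483.26*I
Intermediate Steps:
W = -1 (W = -4 + 3 = -1)
y = -5/3 (y = 5/(-7 + 4) = 5/(-3) = 5*(-1/3) = -5/3 ≈ -1.6667)
G(I, c) = -21 (G(I, c) = 9*(-5/3) - 6 = -15 - 6 = -21)
sqrt(-233515 + G(-490, -59)) - 1*(-428871) = sqrt(-233515 - 21) - 1*(-428871) = sqrt(-233536) + 428871 = 8*I*sqrt(3649) + 428871 = 428871 + 8*I*sqrt(3649)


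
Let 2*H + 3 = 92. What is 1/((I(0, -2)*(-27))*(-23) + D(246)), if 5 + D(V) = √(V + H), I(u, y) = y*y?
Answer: 4958/12290301 - √1162/12290301 ≈ 0.00040063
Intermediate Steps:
H = 89/2 (H = -3/2 + (½)*92 = -3/2 + 46 = 89/2 ≈ 44.500)
I(u, y) = y²
D(V) = -5 + √(89/2 + V) (D(V) = -5 + √(V + 89/2) = -5 + √(89/2 + V))
1/((I(0, -2)*(-27))*(-23) + D(246)) = 1/(((-2)²*(-27))*(-23) + (-5 + √(178 + 4*246)/2)) = 1/((4*(-27))*(-23) + (-5 + √(178 + 984)/2)) = 1/(-108*(-23) + (-5 + √1162/2)) = 1/(2484 + (-5 + √1162/2)) = 1/(2479 + √1162/2)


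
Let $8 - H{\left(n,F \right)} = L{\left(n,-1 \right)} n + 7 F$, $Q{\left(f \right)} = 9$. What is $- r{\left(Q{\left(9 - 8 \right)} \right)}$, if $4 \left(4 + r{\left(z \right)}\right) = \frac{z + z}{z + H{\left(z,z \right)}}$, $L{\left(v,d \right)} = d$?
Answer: $\frac{305}{74} \approx 4.1216$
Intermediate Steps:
$H{\left(n,F \right)} = 8 + n - 7 F$ ($H{\left(n,F \right)} = 8 - \left(- n + 7 F\right) = 8 + n - 7 F$)
$r{\left(z \right)} = -4 + \frac{z}{2 \left(8 - 5 z\right)}$ ($r{\left(z \right)} = -4 + \frac{\left(z + z\right) \frac{1}{z + \left(8 + z - 7 z\right)}}{4} = -4 + \frac{2 z \frac{1}{z - \left(-8 + 6 z\right)}}{4} = -4 + \frac{2 z \frac{1}{8 - 5 z}}{4} = -4 + \frac{z}{2 \left(8 - 5 z\right)}$)
$- r{\left(Q{\left(9 - 8 \right)} \right)} = - \frac{64 - 369}{2 \left(-8 + 5 \cdot 9\right)} = - \frac{64 - 369}{2 \left(-8 + 45\right)} = - \frac{-305}{2 \cdot 37} = \left(-1\right) \left(- \frac{305}{74}\right) = \frac{305}{74}$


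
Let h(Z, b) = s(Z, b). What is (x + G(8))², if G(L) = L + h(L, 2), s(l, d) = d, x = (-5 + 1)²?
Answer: 676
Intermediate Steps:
x = 16 (x = (-4)² = 16)
h(Z, b) = b
G(L) = 2 + L (G(L) = L + 2 = 2 + L)
(x + G(8))² = (16 + (2 + 8))² = (16 + 10)² = 26² = 676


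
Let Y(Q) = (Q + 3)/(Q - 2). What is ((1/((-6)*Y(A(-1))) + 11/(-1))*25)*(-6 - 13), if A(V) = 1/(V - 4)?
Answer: 433675/84 ≈ 5162.8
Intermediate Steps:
A(V) = 1/(-4 + V)
Y(Q) = (3 + Q)/(-2 + Q)
((1/((-6)*Y(A(-1))) + 11/(-1))*25)*(-6 - 13) = ((1/((-6)*(((3 + 1/(-4 - 1))/(-2 + 1/(-4 - 1))))) + 11/(-1))*25)*(-6 - 13) = ((-(-2 + 1/(-5))/(3 + 1/(-5))/6 + 11*(-1))*25)*(-19) = ((-(-2 - ⅕)/(3 - ⅕)/6 - 11)*25)*(-19) = ((-1/(6*((14/5)/(-11/5))) - 11)*25)*(-19) = ((-1/(6*((-5/11*14/5))) - 11)*25)*(-19) = ((-1/(6*(-14/11)) - 11)*25)*(-19) = ((-⅙*(-11/14) - 11)*25)*(-19) = ((11/84 - 11)*25)*(-19) = -913/84*25*(-19) = -22825/84*(-19) = 433675/84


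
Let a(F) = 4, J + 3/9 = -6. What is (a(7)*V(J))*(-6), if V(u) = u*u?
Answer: -2888/3 ≈ -962.67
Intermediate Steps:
J = -19/3 (J = -⅓ - 6 = -19/3 ≈ -6.3333)
V(u) = u²
(a(7)*V(J))*(-6) = (4*(-19/3)²)*(-6) = (4*(361/9))*(-6) = (1444/9)*(-6) = -2888/3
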